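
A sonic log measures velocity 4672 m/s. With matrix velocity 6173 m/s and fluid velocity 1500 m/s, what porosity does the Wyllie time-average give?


1/V - 1/Vm = 1/4672 - 1/6173 = 5.205e-05
1/Vf - 1/Vm = 1/1500 - 1/6173 = 0.00050467
phi = 5.205e-05 / 0.00050467 = 0.1031

0.1031


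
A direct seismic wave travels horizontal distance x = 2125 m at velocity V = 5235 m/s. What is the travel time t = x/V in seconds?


t = x / V
= 2125 / 5235
= 0.4059 s

0.4059


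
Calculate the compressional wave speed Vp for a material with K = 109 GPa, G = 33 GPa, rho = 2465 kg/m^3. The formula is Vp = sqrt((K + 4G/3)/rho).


First compute the effective modulus:
K + 4G/3 = 109e9 + 4*33e9/3 = 153000000000.0 Pa
Then divide by density:
153000000000.0 / 2465 = 62068965.5172 Pa/(kg/m^3)
Take the square root:
Vp = sqrt(62068965.5172) = 7878.39 m/s

7878.39


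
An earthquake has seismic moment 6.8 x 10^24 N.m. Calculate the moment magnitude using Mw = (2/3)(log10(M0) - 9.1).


log10(M0) = log10(6.8 x 10^24) = 24.8325
Mw = 2/3 * (24.8325 - 9.1)
= 2/3 * 15.7325
= 10.49

10.49


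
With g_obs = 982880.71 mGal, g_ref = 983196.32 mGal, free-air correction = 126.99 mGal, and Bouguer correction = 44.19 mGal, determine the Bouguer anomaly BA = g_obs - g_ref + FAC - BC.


BA = g_obs - g_ref + FAC - BC
= 982880.71 - 983196.32 + 126.99 - 44.19
= -232.81 mGal

-232.81


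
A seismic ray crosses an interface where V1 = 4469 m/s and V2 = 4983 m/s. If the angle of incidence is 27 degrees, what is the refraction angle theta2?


sin(theta1) = sin(27 deg) = 0.45399
sin(theta2) = V2/V1 * sin(theta1) = 4983/4469 * 0.45399 = 0.506206
theta2 = arcsin(0.506206) = 30.4114 degrees

30.4114


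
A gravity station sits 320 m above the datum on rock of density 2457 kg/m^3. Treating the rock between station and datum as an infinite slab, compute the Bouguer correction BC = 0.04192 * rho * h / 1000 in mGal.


BC = 0.04192 * rho * h / 1000
= 0.04192 * 2457 * 320 / 1000
= 32.9592 mGal

32.9592


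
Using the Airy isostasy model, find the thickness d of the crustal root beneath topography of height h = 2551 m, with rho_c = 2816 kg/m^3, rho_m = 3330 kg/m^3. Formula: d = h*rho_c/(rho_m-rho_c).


rho_m - rho_c = 3330 - 2816 = 514
d = 2551 * 2816 / 514
= 7183616 / 514
= 13975.91 m

13975.91


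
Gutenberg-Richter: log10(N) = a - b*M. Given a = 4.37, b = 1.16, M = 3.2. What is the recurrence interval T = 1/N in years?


log10(N) = 4.37 - 1.16*3.2 = 0.658
N = 10^0.658 = 4.549881
T = 1/N = 1/4.549881 = 0.2198 years

0.2198


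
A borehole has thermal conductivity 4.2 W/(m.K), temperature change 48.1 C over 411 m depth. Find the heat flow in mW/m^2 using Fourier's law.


q = k * dT / dz * 1000
= 4.2 * 48.1 / 411 * 1000
= 0.491533 * 1000
= 491.5328 mW/m^2

491.5328


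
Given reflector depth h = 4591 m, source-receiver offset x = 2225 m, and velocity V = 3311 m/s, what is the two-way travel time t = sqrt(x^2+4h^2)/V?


x^2 + 4h^2 = 2225^2 + 4*4591^2 = 4950625 + 84309124 = 89259749
sqrt(89259749) = 9447.7378
t = 9447.7378 / 3311 = 2.8534 s

2.8534


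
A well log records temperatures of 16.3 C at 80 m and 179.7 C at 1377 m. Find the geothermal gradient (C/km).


dT = 179.7 - 16.3 = 163.4 C
dz = 1377 - 80 = 1297 m
gradient = dT/dz * 1000 = 163.4/1297 * 1000 = 125.983 C/km

125.983


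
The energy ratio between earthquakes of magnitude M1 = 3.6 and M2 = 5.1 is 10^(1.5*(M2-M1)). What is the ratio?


M2 - M1 = 5.1 - 3.6 = 1.5
1.5 * 1.5 = 2.25
ratio = 10^2.25 = 177.83

177.83


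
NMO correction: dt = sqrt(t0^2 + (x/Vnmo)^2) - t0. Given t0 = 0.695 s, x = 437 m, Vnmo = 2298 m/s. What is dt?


x/Vnmo = 437/2298 = 0.190165
(x/Vnmo)^2 = 0.036163
t0^2 = 0.483025
sqrt(0.483025 + 0.036163) = 0.720547
dt = 0.720547 - 0.695 = 0.025547

0.025547


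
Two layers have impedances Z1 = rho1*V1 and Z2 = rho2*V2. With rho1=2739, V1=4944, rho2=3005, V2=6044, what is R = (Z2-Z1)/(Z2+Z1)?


Z1 = 2739 * 4944 = 13541616
Z2 = 3005 * 6044 = 18162220
R = (18162220 - 13541616) / (18162220 + 13541616) = 4620604 / 31703836 = 0.1457

0.1457


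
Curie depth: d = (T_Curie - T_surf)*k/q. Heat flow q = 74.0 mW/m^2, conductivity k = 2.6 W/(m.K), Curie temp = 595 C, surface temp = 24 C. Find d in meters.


T_Curie - T_surf = 595 - 24 = 571 C
Convert q to W/m^2: 74.0 mW/m^2 = 0.074 W/m^2
d = 571 * 2.6 / 0.074 = 20062.16 m

20062.16


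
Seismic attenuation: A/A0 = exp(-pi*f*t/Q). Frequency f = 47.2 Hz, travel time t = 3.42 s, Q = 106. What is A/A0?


pi*f*t/Q = pi*47.2*3.42/106 = 4.784231
A/A0 = exp(-4.784231) = 0.008361

0.008361


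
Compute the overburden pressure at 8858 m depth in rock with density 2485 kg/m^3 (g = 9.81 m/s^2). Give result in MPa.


P = rho * g * z / 1e6
= 2485 * 9.81 * 8858 / 1e6
= 215938995.3 / 1e6
= 215.939 MPa

215.939


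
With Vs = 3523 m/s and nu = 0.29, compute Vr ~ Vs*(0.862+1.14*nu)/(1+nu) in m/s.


Numerator factor = 0.862 + 1.14*0.29 = 1.1926
Denominator = 1 + 0.29 = 1.29
Vr = 3523 * 1.1926 / 1.29 = 3257.0 m/s

3257.0


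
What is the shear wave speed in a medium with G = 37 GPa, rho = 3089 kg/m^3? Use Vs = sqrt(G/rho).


Convert G to Pa: G = 37e9 Pa
Compute G/rho = 37e9 / 3089 = 11977986.4034
Vs = sqrt(11977986.4034) = 3460.92 m/s

3460.92


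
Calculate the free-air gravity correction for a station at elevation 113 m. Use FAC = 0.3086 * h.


FAC = 0.3086 * h
= 0.3086 * 113
= 34.8718 mGal

34.8718


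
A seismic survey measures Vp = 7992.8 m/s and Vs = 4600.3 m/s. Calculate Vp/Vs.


Vp/Vs = 7992.8 / 4600.3
= 1.7375

1.7375


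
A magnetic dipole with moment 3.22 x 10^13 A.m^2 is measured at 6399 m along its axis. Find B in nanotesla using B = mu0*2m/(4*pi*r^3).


m = 3.22 x 10^13 = 32200000000000 A.m^2
2m = 64400000000000 A.m^2
r^3 = 6399^3 = 262021139199
B = (4pi*10^-7) * 64400000000000 / (4*pi * 262021139199) * 1e9
= 80927426.756473 / 3292654743971.23 * 1e9
= 24578.1696 nT

24578.1696


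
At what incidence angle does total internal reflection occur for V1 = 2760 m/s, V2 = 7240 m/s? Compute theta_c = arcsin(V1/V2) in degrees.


V1/V2 = 2760/7240 = 0.381215
theta_c = arcsin(0.381215) = 22.409 degrees

22.409


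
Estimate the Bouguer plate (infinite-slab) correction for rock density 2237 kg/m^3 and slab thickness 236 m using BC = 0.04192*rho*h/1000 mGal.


BC = 0.04192 * rho * h / 1000
= 0.04192 * 2237 * 236 / 1000
= 22.1309 mGal

22.1309


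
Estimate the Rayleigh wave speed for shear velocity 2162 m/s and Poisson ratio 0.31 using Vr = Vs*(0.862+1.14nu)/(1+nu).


Numerator factor = 0.862 + 1.14*0.31 = 1.2154
Denominator = 1 + 0.31 = 1.31
Vr = 2162 * 1.2154 / 1.31 = 2005.87 m/s

2005.87


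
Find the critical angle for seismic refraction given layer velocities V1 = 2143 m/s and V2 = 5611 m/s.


V1/V2 = 2143/5611 = 0.381928
theta_c = arcsin(0.381928) = 22.4532 degrees

22.4532


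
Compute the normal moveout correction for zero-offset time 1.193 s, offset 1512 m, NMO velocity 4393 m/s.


x/Vnmo = 1512/4393 = 0.344184
(x/Vnmo)^2 = 0.118463
t0^2 = 1.423249
sqrt(1.423249 + 0.118463) = 1.241657
dt = 1.241657 - 1.193 = 0.048657

0.048657


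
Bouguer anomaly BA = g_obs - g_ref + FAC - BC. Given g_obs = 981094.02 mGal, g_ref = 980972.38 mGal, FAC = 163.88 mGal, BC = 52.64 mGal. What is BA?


BA = g_obs - g_ref + FAC - BC
= 981094.02 - 980972.38 + 163.88 - 52.64
= 232.88 mGal

232.88


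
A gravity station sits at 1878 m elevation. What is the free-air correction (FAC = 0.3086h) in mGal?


FAC = 0.3086 * h
= 0.3086 * 1878
= 579.5508 mGal

579.5508


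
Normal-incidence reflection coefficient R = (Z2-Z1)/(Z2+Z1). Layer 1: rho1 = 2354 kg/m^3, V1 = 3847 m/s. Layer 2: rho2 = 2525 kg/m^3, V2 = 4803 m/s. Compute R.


Z1 = 2354 * 3847 = 9055838
Z2 = 2525 * 4803 = 12127575
R = (12127575 - 9055838) / (12127575 + 9055838) = 3071737 / 21183413 = 0.145

0.145


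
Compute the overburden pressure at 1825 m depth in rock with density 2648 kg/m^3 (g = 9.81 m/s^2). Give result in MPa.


P = rho * g * z / 1e6
= 2648 * 9.81 * 1825 / 1e6
= 47407806.0 / 1e6
= 47.4078 MPa

47.4078


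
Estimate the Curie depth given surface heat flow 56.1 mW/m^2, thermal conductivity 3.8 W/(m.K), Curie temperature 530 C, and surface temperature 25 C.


T_Curie - T_surf = 530 - 25 = 505 C
Convert q to W/m^2: 56.1 mW/m^2 = 0.0561 W/m^2
d = 505 * 3.8 / 0.0561 = 34206.77 m

34206.77


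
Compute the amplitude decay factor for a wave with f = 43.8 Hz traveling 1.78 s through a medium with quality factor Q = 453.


pi*f*t/Q = pi*43.8*1.78/453 = 0.540687
A/A0 = exp(-0.540687) = 0.582348

0.582348


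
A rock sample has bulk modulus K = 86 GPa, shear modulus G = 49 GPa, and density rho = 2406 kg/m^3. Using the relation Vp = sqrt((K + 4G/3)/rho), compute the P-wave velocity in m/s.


First compute the effective modulus:
K + 4G/3 = 86e9 + 4*49e9/3 = 151333333333.33 Pa
Then divide by density:
151333333333.33 / 2406 = 62898309.7811 Pa/(kg/m^3)
Take the square root:
Vp = sqrt(62898309.7811) = 7930.85 m/s

7930.85


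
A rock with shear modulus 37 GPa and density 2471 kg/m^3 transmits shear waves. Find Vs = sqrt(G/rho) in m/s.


Convert G to Pa: G = 37e9 Pa
Compute G/rho = 37e9 / 2471 = 14973694.8604
Vs = sqrt(14973694.8604) = 3869.59 m/s

3869.59


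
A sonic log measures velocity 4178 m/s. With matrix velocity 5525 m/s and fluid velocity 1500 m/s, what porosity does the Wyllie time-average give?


1/V - 1/Vm = 1/4178 - 1/5525 = 5.835e-05
1/Vf - 1/Vm = 1/1500 - 1/5525 = 0.00048567
phi = 5.835e-05 / 0.00048567 = 0.1202

0.1202


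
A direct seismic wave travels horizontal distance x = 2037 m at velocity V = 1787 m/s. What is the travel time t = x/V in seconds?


t = x / V
= 2037 / 1787
= 1.1399 s

1.1399


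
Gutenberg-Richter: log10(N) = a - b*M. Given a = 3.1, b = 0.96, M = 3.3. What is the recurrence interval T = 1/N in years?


log10(N) = 3.1 - 0.96*3.3 = -0.068
N = 10^-0.068 = 0.855067
T = 1/N = 1/0.855067 = 1.1695 years

1.1695


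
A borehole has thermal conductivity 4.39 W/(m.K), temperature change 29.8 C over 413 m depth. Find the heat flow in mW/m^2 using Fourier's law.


q = k * dT / dz * 1000
= 4.39 * 29.8 / 413 * 1000
= 0.31676 * 1000
= 316.7603 mW/m^2

316.7603


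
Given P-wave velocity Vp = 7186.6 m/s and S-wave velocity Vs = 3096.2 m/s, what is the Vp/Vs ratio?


Vp/Vs = 7186.6 / 3096.2
= 2.3211

2.3211


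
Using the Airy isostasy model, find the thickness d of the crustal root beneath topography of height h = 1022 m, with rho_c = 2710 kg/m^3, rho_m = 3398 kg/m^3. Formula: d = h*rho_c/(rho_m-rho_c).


rho_m - rho_c = 3398 - 2710 = 688
d = 1022 * 2710 / 688
= 2769620 / 688
= 4025.61 m

4025.61


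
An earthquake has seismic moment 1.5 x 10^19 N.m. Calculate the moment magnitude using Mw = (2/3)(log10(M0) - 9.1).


log10(M0) = log10(1.5 x 10^19) = 19.1761
Mw = 2/3 * (19.1761 - 9.1)
= 2/3 * 10.0761
= 6.72

6.72


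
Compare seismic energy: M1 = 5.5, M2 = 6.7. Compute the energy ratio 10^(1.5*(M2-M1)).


M2 - M1 = 6.7 - 5.5 = 1.2
1.5 * 1.2 = 1.8
ratio = 10^1.8 = 63.1

63.1


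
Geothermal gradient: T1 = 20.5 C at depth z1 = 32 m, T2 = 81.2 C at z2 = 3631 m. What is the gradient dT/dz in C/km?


dT = 81.2 - 20.5 = 60.7 C
dz = 3631 - 32 = 3599 m
gradient = dT/dz * 1000 = 60.7/3599 * 1000 = 16.8658 C/km

16.8658


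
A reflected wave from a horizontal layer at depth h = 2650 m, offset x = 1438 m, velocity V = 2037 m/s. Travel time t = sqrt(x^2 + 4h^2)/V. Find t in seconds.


x^2 + 4h^2 = 1438^2 + 4*2650^2 = 2067844 + 28090000 = 30157844
sqrt(30157844) = 5491.6158
t = 5491.6158 / 2037 = 2.6959 s

2.6959


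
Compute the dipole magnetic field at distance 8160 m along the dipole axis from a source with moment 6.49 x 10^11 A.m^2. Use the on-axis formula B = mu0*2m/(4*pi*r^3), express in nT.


m = 6.49 x 10^11 = 649000000000 A.m^2
2m = 1298000000000 A.m^2
r^3 = 8160^3 = 543338496000
B = (4pi*10^-7) * 1298000000000 / (4*pi * 543338496000) * 1e9
= 1631114.905744 / 6827792909784.51 * 1e9
= 238.8934 nT

238.8934


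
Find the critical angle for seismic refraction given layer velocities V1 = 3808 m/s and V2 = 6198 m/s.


V1/V2 = 3808/6198 = 0.614392
theta_c = arcsin(0.614392) = 37.9077 degrees

37.9077


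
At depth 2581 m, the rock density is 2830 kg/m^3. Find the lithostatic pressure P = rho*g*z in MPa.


P = rho * g * z / 1e6
= 2830 * 9.81 * 2581 / 1e6
= 71654496.3 / 1e6
= 71.6545 MPa

71.6545


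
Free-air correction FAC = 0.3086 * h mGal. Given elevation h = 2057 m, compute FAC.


FAC = 0.3086 * h
= 0.3086 * 2057
= 634.7902 mGal

634.7902


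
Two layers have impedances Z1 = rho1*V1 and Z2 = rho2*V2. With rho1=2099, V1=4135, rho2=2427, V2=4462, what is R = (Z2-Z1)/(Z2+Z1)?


Z1 = 2099 * 4135 = 8679365
Z2 = 2427 * 4462 = 10829274
R = (10829274 - 8679365) / (10829274 + 8679365) = 2149909 / 19508639 = 0.1102

0.1102


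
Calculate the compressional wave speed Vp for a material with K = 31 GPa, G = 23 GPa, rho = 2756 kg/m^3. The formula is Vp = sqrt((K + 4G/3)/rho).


First compute the effective modulus:
K + 4G/3 = 31e9 + 4*23e9/3 = 61666666666.67 Pa
Then divide by density:
61666666666.67 / 2756 = 22375423.3188 Pa/(kg/m^3)
Take the square root:
Vp = sqrt(22375423.3188) = 4730.27 m/s

4730.27


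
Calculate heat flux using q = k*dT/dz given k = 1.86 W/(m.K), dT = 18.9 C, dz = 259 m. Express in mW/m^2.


q = k * dT / dz * 1000
= 1.86 * 18.9 / 259 * 1000
= 0.13573 * 1000
= 135.7297 mW/m^2

135.7297


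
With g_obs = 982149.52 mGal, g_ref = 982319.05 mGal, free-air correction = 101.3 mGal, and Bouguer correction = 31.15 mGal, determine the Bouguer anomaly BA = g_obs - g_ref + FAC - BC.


BA = g_obs - g_ref + FAC - BC
= 982149.52 - 982319.05 + 101.3 - 31.15
= -99.38 mGal

-99.38


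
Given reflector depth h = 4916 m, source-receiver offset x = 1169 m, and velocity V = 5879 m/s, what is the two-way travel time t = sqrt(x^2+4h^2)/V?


x^2 + 4h^2 = 1169^2 + 4*4916^2 = 1366561 + 96668224 = 98034785
sqrt(98034785) = 9901.2517
t = 9901.2517 / 5879 = 1.6842 s

1.6842


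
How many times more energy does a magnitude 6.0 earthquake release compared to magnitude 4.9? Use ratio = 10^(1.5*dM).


M2 - M1 = 6.0 - 4.9 = 1.1
1.5 * 1.1 = 1.65
ratio = 10^1.65 = 44.67

44.67


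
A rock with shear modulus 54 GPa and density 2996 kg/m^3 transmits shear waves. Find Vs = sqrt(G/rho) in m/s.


Convert G to Pa: G = 54e9 Pa
Compute G/rho = 54e9 / 2996 = 18024032.0427
Vs = sqrt(18024032.0427) = 4245.47 m/s

4245.47


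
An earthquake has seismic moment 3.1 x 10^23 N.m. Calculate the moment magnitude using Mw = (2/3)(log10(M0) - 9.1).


log10(M0) = log10(3.1 x 10^23) = 23.4914
Mw = 2/3 * (23.4914 - 9.1)
= 2/3 * 14.3914
= 9.59

9.59


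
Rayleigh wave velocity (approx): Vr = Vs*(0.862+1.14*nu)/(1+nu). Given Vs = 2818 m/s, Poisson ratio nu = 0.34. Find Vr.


Numerator factor = 0.862 + 1.14*0.34 = 1.2496
Denominator = 1 + 0.34 = 1.34
Vr = 2818 * 1.2496 / 1.34 = 2627.89 m/s

2627.89


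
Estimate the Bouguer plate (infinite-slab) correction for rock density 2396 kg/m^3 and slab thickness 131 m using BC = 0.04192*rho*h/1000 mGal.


BC = 0.04192 * rho * h / 1000
= 0.04192 * 2396 * 131 / 1000
= 13.1577 mGal

13.1577


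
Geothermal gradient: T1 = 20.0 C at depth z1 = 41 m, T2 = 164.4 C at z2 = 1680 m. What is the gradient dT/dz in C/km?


dT = 164.4 - 20.0 = 144.4 C
dz = 1680 - 41 = 1639 m
gradient = dT/dz * 1000 = 144.4/1639 * 1000 = 88.1025 C/km

88.1025


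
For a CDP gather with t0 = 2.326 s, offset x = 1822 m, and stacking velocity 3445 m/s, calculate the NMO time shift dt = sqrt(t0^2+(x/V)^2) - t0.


x/Vnmo = 1822/3445 = 0.528882
(x/Vnmo)^2 = 0.279717
t0^2 = 5.410276
sqrt(5.410276 + 0.279717) = 2.385371
dt = 2.385371 - 2.326 = 0.059371

0.059371


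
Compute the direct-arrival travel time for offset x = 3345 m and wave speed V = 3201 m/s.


t = x / V
= 3345 / 3201
= 1.045 s

1.045


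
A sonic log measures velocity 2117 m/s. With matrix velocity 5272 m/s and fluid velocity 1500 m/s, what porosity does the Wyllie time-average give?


1/V - 1/Vm = 1/2117 - 1/5272 = 0.00028269
1/Vf - 1/Vm = 1/1500 - 1/5272 = 0.00047699
phi = 0.00028269 / 0.00047699 = 0.5926

0.5926


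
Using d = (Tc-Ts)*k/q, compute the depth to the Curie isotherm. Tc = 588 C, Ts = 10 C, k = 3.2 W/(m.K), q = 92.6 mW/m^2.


T_Curie - T_surf = 588 - 10 = 578 C
Convert q to W/m^2: 92.6 mW/m^2 = 0.0926 W/m^2
d = 578 * 3.2 / 0.0926 = 19974.08 m

19974.08


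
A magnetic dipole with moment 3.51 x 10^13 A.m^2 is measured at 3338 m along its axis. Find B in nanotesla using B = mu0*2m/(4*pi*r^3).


m = 3.51 x 10^13 = 35100000000000 A.m^2
2m = 70200000000000 A.m^2
r^3 = 3338^3 = 37192810472
B = (4pi*10^-7) * 70200000000000 / (4*pi * 37192810472) * 1e9
= 88215921.712801 / 467378640580.77 * 1e9
= 188746.1558 nT

188746.1558


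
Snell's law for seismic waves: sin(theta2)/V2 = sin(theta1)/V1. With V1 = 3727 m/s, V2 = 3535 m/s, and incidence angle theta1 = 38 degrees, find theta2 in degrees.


sin(theta1) = sin(38 deg) = 0.615661
sin(theta2) = V2/V1 * sin(theta1) = 3535/3727 * 0.615661 = 0.583945
theta2 = arcsin(0.583945) = 35.7285 degrees

35.7285


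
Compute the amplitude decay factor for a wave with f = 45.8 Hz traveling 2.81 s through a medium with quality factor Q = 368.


pi*f*t/Q = pi*45.8*2.81/368 = 1.098687
A/A0 = exp(-1.098687) = 0.333309

0.333309


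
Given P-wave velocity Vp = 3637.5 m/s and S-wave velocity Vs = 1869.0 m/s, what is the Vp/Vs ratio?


Vp/Vs = 3637.5 / 1869.0
= 1.9462

1.9462


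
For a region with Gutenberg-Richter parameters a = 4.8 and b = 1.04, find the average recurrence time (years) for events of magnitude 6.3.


log10(N) = 4.8 - 1.04*6.3 = -1.752
N = 10^-1.752 = 0.017701
T = 1/N = 1/0.017701 = 56.4937 years

56.4937


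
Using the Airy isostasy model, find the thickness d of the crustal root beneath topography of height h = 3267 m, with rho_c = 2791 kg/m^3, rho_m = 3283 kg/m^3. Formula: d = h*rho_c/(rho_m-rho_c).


rho_m - rho_c = 3283 - 2791 = 492
d = 3267 * 2791 / 492
= 9118197 / 492
= 18532.92 m

18532.92


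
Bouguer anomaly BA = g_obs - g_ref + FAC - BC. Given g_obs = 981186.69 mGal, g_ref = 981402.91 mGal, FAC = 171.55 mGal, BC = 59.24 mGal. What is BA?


BA = g_obs - g_ref + FAC - BC
= 981186.69 - 981402.91 + 171.55 - 59.24
= -103.91 mGal

-103.91


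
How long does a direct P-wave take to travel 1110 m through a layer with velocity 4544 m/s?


t = x / V
= 1110 / 4544
= 0.2443 s

0.2443


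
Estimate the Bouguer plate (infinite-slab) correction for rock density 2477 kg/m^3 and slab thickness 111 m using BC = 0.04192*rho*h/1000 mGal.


BC = 0.04192 * rho * h / 1000
= 0.04192 * 2477 * 111 / 1000
= 11.5258 mGal

11.5258


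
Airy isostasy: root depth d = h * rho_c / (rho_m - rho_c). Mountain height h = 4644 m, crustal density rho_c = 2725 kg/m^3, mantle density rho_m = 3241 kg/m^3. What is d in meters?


rho_m - rho_c = 3241 - 2725 = 516
d = 4644 * 2725 / 516
= 12654900 / 516
= 24525.0 m

24525.0


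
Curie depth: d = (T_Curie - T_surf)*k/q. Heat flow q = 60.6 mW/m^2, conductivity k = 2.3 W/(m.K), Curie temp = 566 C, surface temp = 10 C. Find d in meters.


T_Curie - T_surf = 566 - 10 = 556 C
Convert q to W/m^2: 60.6 mW/m^2 = 0.0606 W/m^2
d = 556 * 2.3 / 0.0606 = 21102.31 m

21102.31


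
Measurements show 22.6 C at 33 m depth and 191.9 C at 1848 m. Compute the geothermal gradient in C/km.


dT = 191.9 - 22.6 = 169.3 C
dz = 1848 - 33 = 1815 m
gradient = dT/dz * 1000 = 169.3/1815 * 1000 = 93.2782 C/km

93.2782


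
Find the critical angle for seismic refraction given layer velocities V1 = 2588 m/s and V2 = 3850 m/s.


V1/V2 = 2588/3850 = 0.672208
theta_c = arcsin(0.672208) = 42.2377 degrees

42.2377


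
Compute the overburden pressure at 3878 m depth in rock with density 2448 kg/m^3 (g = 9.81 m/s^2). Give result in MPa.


P = rho * g * z / 1e6
= 2448 * 9.81 * 3878 / 1e6
= 93129704.64 / 1e6
= 93.1297 MPa

93.1297


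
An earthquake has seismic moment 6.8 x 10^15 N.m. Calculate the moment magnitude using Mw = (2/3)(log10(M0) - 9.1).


log10(M0) = log10(6.8 x 10^15) = 15.8325
Mw = 2/3 * (15.8325 - 9.1)
= 2/3 * 6.7325
= 4.49

4.49


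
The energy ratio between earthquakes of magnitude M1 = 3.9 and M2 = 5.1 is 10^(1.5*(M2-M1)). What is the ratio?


M2 - M1 = 5.1 - 3.9 = 1.2
1.5 * 1.2 = 1.8
ratio = 10^1.8 = 63.1

63.1


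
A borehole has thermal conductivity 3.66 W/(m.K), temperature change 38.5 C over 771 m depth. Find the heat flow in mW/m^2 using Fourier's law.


q = k * dT / dz * 1000
= 3.66 * 38.5 / 771 * 1000
= 0.182763 * 1000
= 182.7626 mW/m^2

182.7626


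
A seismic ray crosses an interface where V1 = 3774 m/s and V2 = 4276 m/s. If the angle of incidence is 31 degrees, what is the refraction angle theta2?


sin(theta1) = sin(31 deg) = 0.515038
sin(theta2) = V2/V1 * sin(theta1) = 4276/3774 * 0.515038 = 0.583546
theta2 = arcsin(0.583546) = 35.7003 degrees

35.7003


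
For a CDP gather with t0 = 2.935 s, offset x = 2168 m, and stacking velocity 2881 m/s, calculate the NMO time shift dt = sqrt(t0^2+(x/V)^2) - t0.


x/Vnmo = 2168/2881 = 0.752516
(x/Vnmo)^2 = 0.566281
t0^2 = 8.614225
sqrt(8.614225 + 0.566281) = 3.029935
dt = 3.029935 - 2.935 = 0.094935

0.094935


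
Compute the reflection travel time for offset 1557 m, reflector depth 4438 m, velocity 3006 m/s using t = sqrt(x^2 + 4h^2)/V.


x^2 + 4h^2 = 1557^2 + 4*4438^2 = 2424249 + 78783376 = 81207625
sqrt(81207625) = 9011.5273
t = 9011.5273 / 3006 = 2.9978 s

2.9978


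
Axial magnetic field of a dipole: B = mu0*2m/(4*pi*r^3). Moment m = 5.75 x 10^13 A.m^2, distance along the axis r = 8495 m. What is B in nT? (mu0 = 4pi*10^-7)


m = 5.75 x 10^13 = 57500000000000 A.m^2
2m = 115000000000000 A.m^2
r^3 = 8495^3 = 613041887375
B = (4pi*10^-7) * 115000000000000 / (4*pi * 613041887375) * 1e9
= 144513262.065131 / 7703711558880.49 * 1e9
= 18758.9139 nT

18758.9139


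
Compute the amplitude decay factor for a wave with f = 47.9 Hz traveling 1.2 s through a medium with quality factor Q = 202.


pi*f*t/Q = pi*47.9*1.2/202 = 0.893954
A/A0 = exp(-0.893954) = 0.409035

0.409035


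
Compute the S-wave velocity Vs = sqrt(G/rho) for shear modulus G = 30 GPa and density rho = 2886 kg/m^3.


Convert G to Pa: G = 30e9 Pa
Compute G/rho = 30e9 / 2886 = 10395010.395
Vs = sqrt(10395010.395) = 3224.13 m/s

3224.13


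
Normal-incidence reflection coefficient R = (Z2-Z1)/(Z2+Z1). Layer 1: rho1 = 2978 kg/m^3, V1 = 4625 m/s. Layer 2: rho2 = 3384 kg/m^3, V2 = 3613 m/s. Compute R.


Z1 = 2978 * 4625 = 13773250
Z2 = 3384 * 3613 = 12226392
R = (12226392 - 13773250) / (12226392 + 13773250) = -1546858 / 25999642 = -0.0595

-0.0595


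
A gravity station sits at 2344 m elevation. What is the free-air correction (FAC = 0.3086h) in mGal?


FAC = 0.3086 * h
= 0.3086 * 2344
= 723.3584 mGal

723.3584


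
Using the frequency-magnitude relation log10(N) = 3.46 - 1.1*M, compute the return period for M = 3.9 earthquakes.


log10(N) = 3.46 - 1.1*3.9 = -0.83
N = 10^-0.83 = 0.147911
T = 1/N = 1/0.147911 = 6.7608 years

6.7608


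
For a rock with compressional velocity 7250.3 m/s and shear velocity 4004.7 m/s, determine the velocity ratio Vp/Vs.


Vp/Vs = 7250.3 / 4004.7
= 1.8104

1.8104


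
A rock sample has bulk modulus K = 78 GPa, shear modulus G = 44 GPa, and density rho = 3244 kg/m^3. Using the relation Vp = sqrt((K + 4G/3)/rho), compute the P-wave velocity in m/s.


First compute the effective modulus:
K + 4G/3 = 78e9 + 4*44e9/3 = 136666666666.67 Pa
Then divide by density:
136666666666.67 / 3244 = 42129058.7752 Pa/(kg/m^3)
Take the square root:
Vp = sqrt(42129058.7752) = 6490.69 m/s

6490.69


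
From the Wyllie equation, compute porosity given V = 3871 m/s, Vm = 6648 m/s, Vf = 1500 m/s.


1/V - 1/Vm = 1/3871 - 1/6648 = 0.00010791
1/Vf - 1/Vm = 1/1500 - 1/6648 = 0.00051625
phi = 0.00010791 / 0.00051625 = 0.209

0.209


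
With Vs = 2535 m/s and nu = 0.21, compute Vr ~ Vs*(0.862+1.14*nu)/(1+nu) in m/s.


Numerator factor = 0.862 + 1.14*0.21 = 1.1014
Denominator = 1 + 0.21 = 1.21
Vr = 2535 * 1.1014 / 1.21 = 2307.48 m/s

2307.48


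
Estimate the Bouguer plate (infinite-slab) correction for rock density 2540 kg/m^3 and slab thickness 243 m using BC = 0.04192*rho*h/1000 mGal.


BC = 0.04192 * rho * h / 1000
= 0.04192 * 2540 * 243 / 1000
= 25.8739 mGal

25.8739


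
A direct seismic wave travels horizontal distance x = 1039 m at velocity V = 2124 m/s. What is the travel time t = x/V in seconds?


t = x / V
= 1039 / 2124
= 0.4892 s

0.4892


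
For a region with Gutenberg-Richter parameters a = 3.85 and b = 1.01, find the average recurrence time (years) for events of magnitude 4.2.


log10(N) = 3.85 - 1.01*4.2 = -0.392
N = 10^-0.392 = 0.405509
T = 1/N = 1/0.405509 = 2.466 years

2.466


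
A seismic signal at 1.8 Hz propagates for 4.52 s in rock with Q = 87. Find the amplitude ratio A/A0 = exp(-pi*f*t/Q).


pi*f*t/Q = pi*1.8*4.52/87 = 0.293793
A/A0 = exp(-0.293793) = 0.745431

0.745431


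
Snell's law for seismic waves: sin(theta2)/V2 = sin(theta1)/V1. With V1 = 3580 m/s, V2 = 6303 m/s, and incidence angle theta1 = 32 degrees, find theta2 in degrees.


sin(theta1) = sin(32 deg) = 0.529919
sin(theta2) = V2/V1 * sin(theta1) = 6303/3580 * 0.529919 = 0.932984
theta2 = arcsin(0.932984) = 68.9048 degrees

68.9048


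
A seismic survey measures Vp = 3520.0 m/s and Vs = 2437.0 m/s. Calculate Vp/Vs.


Vp/Vs = 3520.0 / 2437.0
= 1.4444

1.4444


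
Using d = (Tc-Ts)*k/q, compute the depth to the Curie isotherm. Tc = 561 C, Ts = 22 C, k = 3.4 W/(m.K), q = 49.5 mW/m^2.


T_Curie - T_surf = 561 - 22 = 539 C
Convert q to W/m^2: 49.5 mW/m^2 = 0.0495 W/m^2
d = 539 * 3.4 / 0.0495 = 37022.22 m

37022.22


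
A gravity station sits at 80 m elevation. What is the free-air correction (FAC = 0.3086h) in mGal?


FAC = 0.3086 * h
= 0.3086 * 80
= 24.688 mGal

24.688


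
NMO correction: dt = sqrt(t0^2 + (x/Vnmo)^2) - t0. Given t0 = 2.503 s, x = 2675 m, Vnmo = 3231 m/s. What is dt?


x/Vnmo = 2675/3231 = 0.827917
(x/Vnmo)^2 = 0.685447
t0^2 = 6.265009
sqrt(6.265009 + 0.685447) = 2.636372
dt = 2.636372 - 2.503 = 0.133372

0.133372


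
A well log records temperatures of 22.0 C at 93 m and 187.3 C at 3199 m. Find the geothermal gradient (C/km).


dT = 187.3 - 22.0 = 165.3 C
dz = 3199 - 93 = 3106 m
gradient = dT/dz * 1000 = 165.3/3106 * 1000 = 53.2196 C/km

53.2196


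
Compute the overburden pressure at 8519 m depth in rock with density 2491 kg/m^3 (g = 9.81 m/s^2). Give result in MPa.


P = rho * g * z / 1e6
= 2491 * 9.81 * 8519 / 1e6
= 208176332.49 / 1e6
= 208.1763 MPa

208.1763


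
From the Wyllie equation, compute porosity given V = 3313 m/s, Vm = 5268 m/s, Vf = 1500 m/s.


1/V - 1/Vm = 1/3313 - 1/5268 = 0.00011202
1/Vf - 1/Vm = 1/1500 - 1/5268 = 0.00047684
phi = 0.00011202 / 0.00047684 = 0.2349

0.2349


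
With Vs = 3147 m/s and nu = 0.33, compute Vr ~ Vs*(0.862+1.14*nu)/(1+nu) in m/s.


Numerator factor = 0.862 + 1.14*0.33 = 1.2382
Denominator = 1 + 0.33 = 1.33
Vr = 3147 * 1.2382 / 1.33 = 2929.79 m/s

2929.79


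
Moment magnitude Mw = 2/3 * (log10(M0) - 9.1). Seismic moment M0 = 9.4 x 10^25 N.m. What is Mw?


log10(M0) = log10(9.4 x 10^25) = 25.9731
Mw = 2/3 * (25.9731 - 9.1)
= 2/3 * 16.8731
= 11.25

11.25


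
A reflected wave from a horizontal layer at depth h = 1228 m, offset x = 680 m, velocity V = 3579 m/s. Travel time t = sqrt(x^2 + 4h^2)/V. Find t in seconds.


x^2 + 4h^2 = 680^2 + 4*1228^2 = 462400 + 6031936 = 6494336
sqrt(6494336) = 2548.3987
t = 2548.3987 / 3579 = 0.712 s

0.712


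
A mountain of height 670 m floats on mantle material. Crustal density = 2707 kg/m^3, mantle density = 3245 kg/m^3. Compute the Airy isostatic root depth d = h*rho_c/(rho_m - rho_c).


rho_m - rho_c = 3245 - 2707 = 538
d = 670 * 2707 / 538
= 1813690 / 538
= 3371.17 m

3371.17


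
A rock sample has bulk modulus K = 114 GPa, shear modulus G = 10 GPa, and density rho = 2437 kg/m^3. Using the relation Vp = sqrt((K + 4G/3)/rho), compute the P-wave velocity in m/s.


First compute the effective modulus:
K + 4G/3 = 114e9 + 4*10e9/3 = 127333333333.33 Pa
Then divide by density:
127333333333.33 / 2437 = 52250034.195 Pa/(kg/m^3)
Take the square root:
Vp = sqrt(52250034.195) = 7228.42 m/s

7228.42


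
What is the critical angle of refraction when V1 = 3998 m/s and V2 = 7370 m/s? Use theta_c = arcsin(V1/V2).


V1/V2 = 3998/7370 = 0.542469
theta_c = arcsin(0.542469) = 32.8519 degrees

32.8519


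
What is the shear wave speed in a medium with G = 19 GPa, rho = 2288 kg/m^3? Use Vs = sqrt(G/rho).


Convert G to Pa: G = 19e9 Pa
Compute G/rho = 19e9 / 2288 = 8304195.8042
Vs = sqrt(8304195.8042) = 2881.7 m/s

2881.7


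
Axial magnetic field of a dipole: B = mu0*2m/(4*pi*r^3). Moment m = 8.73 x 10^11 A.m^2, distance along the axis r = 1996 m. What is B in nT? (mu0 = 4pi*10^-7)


m = 8.73 x 10^11 = 873000000000 A.m^2
2m = 1746000000000 A.m^2
r^3 = 1996^3 = 7952095936
B = (4pi*10^-7) * 1746000000000 / (4*pi * 7952095936) * 1e9
= 2194088.309267 / 99928984692.72 * 1e9
= 21956.4756 nT

21956.4756


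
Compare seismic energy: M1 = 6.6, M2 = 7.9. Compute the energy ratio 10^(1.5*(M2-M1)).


M2 - M1 = 7.9 - 6.6 = 1.3
1.5 * 1.3 = 1.95
ratio = 10^1.95 = 89.13

89.13


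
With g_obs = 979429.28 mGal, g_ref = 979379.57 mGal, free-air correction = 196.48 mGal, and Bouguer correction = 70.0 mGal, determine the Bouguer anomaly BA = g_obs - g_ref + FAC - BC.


BA = g_obs - g_ref + FAC - BC
= 979429.28 - 979379.57 + 196.48 - 70.0
= 176.19 mGal

176.19


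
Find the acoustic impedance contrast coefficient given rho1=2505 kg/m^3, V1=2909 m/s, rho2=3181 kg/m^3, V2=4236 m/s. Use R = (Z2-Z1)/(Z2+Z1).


Z1 = 2505 * 2909 = 7287045
Z2 = 3181 * 4236 = 13474716
R = (13474716 - 7287045) / (13474716 + 7287045) = 6187671 / 20761761 = 0.298

0.298


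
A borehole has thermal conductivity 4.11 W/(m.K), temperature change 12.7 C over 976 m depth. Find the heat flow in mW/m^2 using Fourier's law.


q = k * dT / dz * 1000
= 4.11 * 12.7 / 976 * 1000
= 0.053481 * 1000
= 53.4805 mW/m^2

53.4805


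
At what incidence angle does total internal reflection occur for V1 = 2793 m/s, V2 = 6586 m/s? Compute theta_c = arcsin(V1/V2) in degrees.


V1/V2 = 2793/6586 = 0.424081
theta_c = arcsin(0.424081) = 25.0925 degrees

25.0925


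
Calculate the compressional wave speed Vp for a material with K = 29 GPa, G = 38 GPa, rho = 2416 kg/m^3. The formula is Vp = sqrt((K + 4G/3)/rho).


First compute the effective modulus:
K + 4G/3 = 29e9 + 4*38e9/3 = 79666666666.67 Pa
Then divide by density:
79666666666.67 / 2416 = 32974613.6865 Pa/(kg/m^3)
Take the square root:
Vp = sqrt(32974613.6865) = 5742.35 m/s

5742.35


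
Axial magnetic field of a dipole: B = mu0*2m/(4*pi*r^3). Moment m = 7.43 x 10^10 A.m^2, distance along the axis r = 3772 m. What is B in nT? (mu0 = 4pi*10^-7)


m = 7.43 x 10^10 = 74300000000 A.m^2
2m = 148600000000 A.m^2
r^3 = 3772^3 = 53667955648
B = (4pi*10^-7) * 148600000000 / (4*pi * 53667955648) * 1e9
= 186736.267329 / 674411420787.76 * 1e9
= 276.8878 nT

276.8878


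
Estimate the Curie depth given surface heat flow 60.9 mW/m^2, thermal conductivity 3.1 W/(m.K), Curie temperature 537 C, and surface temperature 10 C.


T_Curie - T_surf = 537 - 10 = 527 C
Convert q to W/m^2: 60.9 mW/m^2 = 0.0609 W/m^2
d = 527 * 3.1 / 0.0609 = 26825.94 m

26825.94


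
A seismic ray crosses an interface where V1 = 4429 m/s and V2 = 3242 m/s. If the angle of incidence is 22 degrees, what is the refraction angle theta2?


sin(theta1) = sin(22 deg) = 0.374607
sin(theta2) = V2/V1 * sin(theta1) = 3242/4429 * 0.374607 = 0.27421
theta2 = arcsin(0.27421) = 15.9149 degrees

15.9149


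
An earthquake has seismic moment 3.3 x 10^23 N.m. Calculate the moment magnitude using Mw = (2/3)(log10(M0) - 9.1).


log10(M0) = log10(3.3 x 10^23) = 23.5185
Mw = 2/3 * (23.5185 - 9.1)
= 2/3 * 14.4185
= 9.61

9.61


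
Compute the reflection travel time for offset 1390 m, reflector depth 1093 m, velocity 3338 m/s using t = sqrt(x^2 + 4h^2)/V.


x^2 + 4h^2 = 1390^2 + 4*1093^2 = 1932100 + 4778596 = 6710696
sqrt(6710696) = 2590.5011
t = 2590.5011 / 3338 = 0.7761 s

0.7761


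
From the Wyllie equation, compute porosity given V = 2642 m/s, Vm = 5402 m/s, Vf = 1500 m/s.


1/V - 1/Vm = 1/2642 - 1/5402 = 0.00019338
1/Vf - 1/Vm = 1/1500 - 1/5402 = 0.00048155
phi = 0.00019338 / 0.00048155 = 0.4016

0.4016


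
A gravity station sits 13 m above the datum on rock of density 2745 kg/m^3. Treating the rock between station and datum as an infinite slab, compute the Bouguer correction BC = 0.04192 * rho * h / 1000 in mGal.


BC = 0.04192 * rho * h / 1000
= 0.04192 * 2745 * 13 / 1000
= 1.4959 mGal

1.4959


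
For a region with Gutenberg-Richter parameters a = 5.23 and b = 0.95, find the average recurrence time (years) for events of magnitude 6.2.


log10(N) = 5.23 - 0.95*6.2 = -0.66
N = 10^-0.66 = 0.218776
T = 1/N = 1/0.218776 = 4.5709 years

4.5709


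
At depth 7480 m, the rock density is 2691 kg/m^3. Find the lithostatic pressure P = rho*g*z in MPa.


P = rho * g * z / 1e6
= 2691 * 9.81 * 7480 / 1e6
= 197462350.8 / 1e6
= 197.4624 MPa

197.4624


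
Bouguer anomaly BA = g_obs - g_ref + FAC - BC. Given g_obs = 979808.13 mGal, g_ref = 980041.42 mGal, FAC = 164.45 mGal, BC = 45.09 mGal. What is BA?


BA = g_obs - g_ref + FAC - BC
= 979808.13 - 980041.42 + 164.45 - 45.09
= -113.93 mGal

-113.93


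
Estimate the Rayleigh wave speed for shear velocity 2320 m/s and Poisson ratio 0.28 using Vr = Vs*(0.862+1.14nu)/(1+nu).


Numerator factor = 0.862 + 1.14*0.28 = 1.1812
Denominator = 1 + 0.28 = 1.28
Vr = 2320 * 1.1812 / 1.28 = 2140.93 m/s

2140.93


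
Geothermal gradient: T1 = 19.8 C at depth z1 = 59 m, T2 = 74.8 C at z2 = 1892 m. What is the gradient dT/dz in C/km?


dT = 74.8 - 19.8 = 55.0 C
dz = 1892 - 59 = 1833 m
gradient = dT/dz * 1000 = 55.0/1833 * 1000 = 30.0055 C/km

30.0055


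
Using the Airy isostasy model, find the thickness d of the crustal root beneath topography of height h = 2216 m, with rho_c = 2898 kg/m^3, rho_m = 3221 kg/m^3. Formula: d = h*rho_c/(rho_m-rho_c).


rho_m - rho_c = 3221 - 2898 = 323
d = 2216 * 2898 / 323
= 6421968 / 323
= 19882.25 m

19882.25


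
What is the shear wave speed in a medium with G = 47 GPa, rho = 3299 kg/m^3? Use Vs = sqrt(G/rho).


Convert G to Pa: G = 47e9 Pa
Compute G/rho = 47e9 / 3299 = 14246741.4368
Vs = sqrt(14246741.4368) = 3774.49 m/s

3774.49


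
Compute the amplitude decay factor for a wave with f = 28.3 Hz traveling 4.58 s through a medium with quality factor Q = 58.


pi*f*t/Q = pi*28.3*4.58/58 = 7.020593
A/A0 = exp(-7.020593) = 0.000893

8.930000e-04


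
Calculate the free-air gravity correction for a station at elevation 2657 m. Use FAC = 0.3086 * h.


FAC = 0.3086 * h
= 0.3086 * 2657
= 819.9502 mGal

819.9502


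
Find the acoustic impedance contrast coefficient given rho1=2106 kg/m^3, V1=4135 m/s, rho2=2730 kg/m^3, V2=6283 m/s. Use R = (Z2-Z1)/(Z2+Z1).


Z1 = 2106 * 4135 = 8708310
Z2 = 2730 * 6283 = 17152590
R = (17152590 - 8708310) / (17152590 + 8708310) = 8444280 / 25860900 = 0.3265

0.3265


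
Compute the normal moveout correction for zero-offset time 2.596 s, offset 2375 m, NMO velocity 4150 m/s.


x/Vnmo = 2375/4150 = 0.572289
(x/Vnmo)^2 = 0.327515
t0^2 = 6.739216
sqrt(6.739216 + 0.327515) = 2.658332
dt = 2.658332 - 2.596 = 0.062332

0.062332


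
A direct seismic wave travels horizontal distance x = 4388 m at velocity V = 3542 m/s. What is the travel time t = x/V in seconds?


t = x / V
= 4388 / 3542
= 1.2388 s

1.2388


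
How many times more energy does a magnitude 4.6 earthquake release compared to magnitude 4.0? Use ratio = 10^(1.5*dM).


M2 - M1 = 4.6 - 4.0 = 0.6
1.5 * 0.6 = 0.9
ratio = 10^0.9 = 7.94

7.94


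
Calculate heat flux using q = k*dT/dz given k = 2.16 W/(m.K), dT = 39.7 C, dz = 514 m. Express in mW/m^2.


q = k * dT / dz * 1000
= 2.16 * 39.7 / 514 * 1000
= 0.166833 * 1000
= 166.8327 mW/m^2

166.8327


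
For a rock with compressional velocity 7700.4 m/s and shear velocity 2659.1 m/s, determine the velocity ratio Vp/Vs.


Vp/Vs = 7700.4 / 2659.1
= 2.8959

2.8959


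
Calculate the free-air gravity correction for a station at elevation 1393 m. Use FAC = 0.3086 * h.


FAC = 0.3086 * h
= 0.3086 * 1393
= 429.8798 mGal

429.8798


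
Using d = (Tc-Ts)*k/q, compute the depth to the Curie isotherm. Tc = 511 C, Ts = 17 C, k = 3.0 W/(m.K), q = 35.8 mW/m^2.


T_Curie - T_surf = 511 - 17 = 494 C
Convert q to W/m^2: 35.8 mW/m^2 = 0.0358 W/m^2
d = 494 * 3.0 / 0.0358 = 41396.65 m

41396.65


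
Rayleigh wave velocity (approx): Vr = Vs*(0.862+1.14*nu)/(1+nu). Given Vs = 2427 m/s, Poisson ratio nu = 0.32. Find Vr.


Numerator factor = 0.862 + 1.14*0.32 = 1.2268
Denominator = 1 + 0.32 = 1.32
Vr = 2427 * 1.2268 / 1.32 = 2255.64 m/s

2255.64


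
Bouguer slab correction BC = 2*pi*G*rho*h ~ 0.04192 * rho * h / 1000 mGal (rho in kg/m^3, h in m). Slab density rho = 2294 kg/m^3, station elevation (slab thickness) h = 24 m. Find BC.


BC = 0.04192 * rho * h / 1000
= 0.04192 * 2294 * 24 / 1000
= 2.3079 mGal

2.3079


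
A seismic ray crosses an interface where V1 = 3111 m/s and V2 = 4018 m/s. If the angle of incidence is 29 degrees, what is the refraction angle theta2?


sin(theta1) = sin(29 deg) = 0.48481
sin(theta2) = V2/V1 * sin(theta1) = 4018/3111 * 0.48481 = 0.626154
theta2 = arcsin(0.626154) = 38.7669 degrees

38.7669


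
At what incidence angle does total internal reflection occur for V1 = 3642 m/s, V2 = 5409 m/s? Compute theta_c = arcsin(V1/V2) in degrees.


V1/V2 = 3642/5409 = 0.673322
theta_c = arcsin(0.673322) = 42.324 degrees

42.324


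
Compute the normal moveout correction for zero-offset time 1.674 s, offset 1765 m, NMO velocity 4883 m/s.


x/Vnmo = 1765/4883 = 0.361458
(x/Vnmo)^2 = 0.130652
t0^2 = 2.802276
sqrt(2.802276 + 0.130652) = 1.712579
dt = 1.712579 - 1.674 = 0.038579

0.038579


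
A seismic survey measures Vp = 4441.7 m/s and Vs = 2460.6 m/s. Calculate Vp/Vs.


Vp/Vs = 4441.7 / 2460.6
= 1.8051

1.8051


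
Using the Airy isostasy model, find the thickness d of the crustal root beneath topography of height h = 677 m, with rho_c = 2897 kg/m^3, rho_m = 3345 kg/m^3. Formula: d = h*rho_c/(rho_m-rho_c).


rho_m - rho_c = 3345 - 2897 = 448
d = 677 * 2897 / 448
= 1961269 / 448
= 4377.83 m

4377.83


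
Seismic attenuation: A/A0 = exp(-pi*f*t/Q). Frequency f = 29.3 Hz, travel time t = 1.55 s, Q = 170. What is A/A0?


pi*f*t/Q = pi*29.3*1.55/170 = 0.839267
A/A0 = exp(-0.839267) = 0.432027

0.432027


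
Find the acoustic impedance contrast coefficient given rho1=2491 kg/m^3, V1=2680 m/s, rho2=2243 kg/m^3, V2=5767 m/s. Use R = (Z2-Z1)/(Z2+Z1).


Z1 = 2491 * 2680 = 6675880
Z2 = 2243 * 5767 = 12935381
R = (12935381 - 6675880) / (12935381 + 6675880) = 6259501 / 19611261 = 0.3192

0.3192


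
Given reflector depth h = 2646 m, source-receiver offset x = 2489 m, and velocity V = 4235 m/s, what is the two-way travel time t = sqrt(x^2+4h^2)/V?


x^2 + 4h^2 = 2489^2 + 4*2646^2 = 6195121 + 28005264 = 34200385
sqrt(34200385) = 5848.1095
t = 5848.1095 / 4235 = 1.3809 s

1.3809


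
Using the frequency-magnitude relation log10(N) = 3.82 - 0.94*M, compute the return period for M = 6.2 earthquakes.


log10(N) = 3.82 - 0.94*6.2 = -2.008
N = 10^-2.008 = 0.009817
T = 1/N = 1/0.009817 = 101.8591 years

101.8591


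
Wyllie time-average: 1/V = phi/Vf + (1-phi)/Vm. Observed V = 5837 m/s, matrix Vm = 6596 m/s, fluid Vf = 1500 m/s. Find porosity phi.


1/V - 1/Vm = 1/5837 - 1/6596 = 1.971e-05
1/Vf - 1/Vm = 1/1500 - 1/6596 = 0.00051506
phi = 1.971e-05 / 0.00051506 = 0.0383

0.0383
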